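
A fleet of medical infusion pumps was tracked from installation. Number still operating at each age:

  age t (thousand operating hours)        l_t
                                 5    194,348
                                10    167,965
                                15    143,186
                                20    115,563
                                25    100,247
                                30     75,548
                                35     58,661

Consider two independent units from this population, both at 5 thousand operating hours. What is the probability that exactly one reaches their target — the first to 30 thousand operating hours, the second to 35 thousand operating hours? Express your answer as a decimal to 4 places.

0.4559

p₁ = l_30/l_5 = 75,548/194,348 = 0.388725; p₂ = l_35/l_5 = 58,661/194,348 = 0.301835.
P(exactly one) = p₁(1−p₂) + (1−p₁)p₂ = 0.271394 + 0.184504 = 0.455898.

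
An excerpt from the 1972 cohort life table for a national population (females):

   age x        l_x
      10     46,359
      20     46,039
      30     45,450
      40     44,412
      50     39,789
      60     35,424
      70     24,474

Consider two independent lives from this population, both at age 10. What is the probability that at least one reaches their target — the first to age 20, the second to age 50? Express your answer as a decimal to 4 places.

0.9990

p₁ = l_20/l_10 = 46,039/46,359 = 0.993097; p₂ = l_50/l_10 = 39,789/46,359 = 0.858280.
P(at least one) = 1 − (1−p₁)(1−p₂) = 1 − 0.006903 × 0.141720 = 0.999022.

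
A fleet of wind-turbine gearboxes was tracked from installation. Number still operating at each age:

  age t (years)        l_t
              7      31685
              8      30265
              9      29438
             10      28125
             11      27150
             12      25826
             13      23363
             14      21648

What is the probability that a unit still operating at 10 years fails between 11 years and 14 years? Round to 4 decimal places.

0.1956

This is the probability of reaching 11 but not 14, conditional on being operational at 10: (l_11 − l_14) / l_10.
= (27150 − 21648) / 28125 = 5502 / 28125 = 0.195627.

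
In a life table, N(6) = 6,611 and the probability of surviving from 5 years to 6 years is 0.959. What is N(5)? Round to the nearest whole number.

6894

N(5) = N(6) / p = 6,611 / 0.959 = 6894.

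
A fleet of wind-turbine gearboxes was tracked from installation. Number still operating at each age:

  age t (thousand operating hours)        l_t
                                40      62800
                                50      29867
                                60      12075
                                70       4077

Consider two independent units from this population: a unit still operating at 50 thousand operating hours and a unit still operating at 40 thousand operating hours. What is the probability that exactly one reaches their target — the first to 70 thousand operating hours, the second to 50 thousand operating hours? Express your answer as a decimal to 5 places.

0.48225

p₁ = l_70/l_50 = 4077/29867 = 0.136505; p₂ = l_50/l_40 = 29867/62800 = 0.475589.
P(exactly one) = p₁(1−p₂) + (1−p₁)p₂ = 0.071585 + 0.410669 = 0.482253.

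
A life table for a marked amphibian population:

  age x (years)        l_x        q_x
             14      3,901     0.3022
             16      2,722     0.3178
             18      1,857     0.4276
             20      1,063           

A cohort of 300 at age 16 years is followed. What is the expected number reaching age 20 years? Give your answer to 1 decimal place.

117.2

The relevant probability is 1,063/2,722 = 0.390522.
Expected number = 300 × 0.390522 = 117.2.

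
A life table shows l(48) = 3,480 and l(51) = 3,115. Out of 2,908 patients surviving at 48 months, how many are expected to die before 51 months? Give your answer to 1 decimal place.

305.0

The relevant probability is 1 − 3,115/3,480 = 0.104885.
Expected number = 2,908 × 0.104885 = 305.0.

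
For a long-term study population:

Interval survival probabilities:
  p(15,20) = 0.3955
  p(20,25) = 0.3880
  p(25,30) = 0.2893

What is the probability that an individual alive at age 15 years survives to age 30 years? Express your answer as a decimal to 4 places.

0.0444

P(survive 15→30) = 0.3955 × 0.3880 × 0.2893.
= 0.044394.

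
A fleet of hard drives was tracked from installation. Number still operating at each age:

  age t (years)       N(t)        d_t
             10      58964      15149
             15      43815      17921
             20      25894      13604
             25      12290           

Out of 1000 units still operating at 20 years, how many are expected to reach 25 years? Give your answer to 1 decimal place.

The relevant probability is 12290/25894 = 0.474627.
Expected number = 1000 × 0.474627 = 474.6.

474.6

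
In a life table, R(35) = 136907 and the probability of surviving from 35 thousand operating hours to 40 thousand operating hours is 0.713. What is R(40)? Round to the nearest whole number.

R(40) = R(35) × p = 136907 × 0.713 = 97615.

97615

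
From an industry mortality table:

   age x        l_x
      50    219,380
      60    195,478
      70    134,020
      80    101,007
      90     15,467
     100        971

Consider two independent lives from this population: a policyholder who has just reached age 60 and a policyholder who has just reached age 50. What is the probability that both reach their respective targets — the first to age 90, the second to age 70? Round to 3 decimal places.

p₁ = l_90/l_60 = 15,467/195,478 = 0.079124; p₂ = l_70/l_50 = 134,020/219,380 = 0.610903.
P(both) = p₁ × p₂ = 0.079124 × 0.610903 = 0.048337.

0.048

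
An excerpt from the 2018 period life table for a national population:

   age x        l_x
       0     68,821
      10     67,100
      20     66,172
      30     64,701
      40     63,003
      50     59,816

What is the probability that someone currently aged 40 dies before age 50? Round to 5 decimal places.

0.05058

P(die before 50 | alive at 40) = 1 − l_50/l_40 = 1 − 59,816/63,003 = (3,187)/63,003 = 0.050585.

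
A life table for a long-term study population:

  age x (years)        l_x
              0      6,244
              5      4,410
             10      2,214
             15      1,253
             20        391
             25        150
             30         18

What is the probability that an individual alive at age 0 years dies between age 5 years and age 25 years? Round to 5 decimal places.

This is the probability of reaching 5 but not 25, conditional on being alive at 0: (l_5 − l_25) / l_0.
= (4,410 − 150) / 6,244 = 4,260 / 6,244 = 0.682255.

0.68225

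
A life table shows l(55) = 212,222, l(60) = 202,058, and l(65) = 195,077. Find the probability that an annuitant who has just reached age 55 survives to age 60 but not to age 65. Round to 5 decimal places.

0.03289

This is the probability of reaching 60 but not 65, conditional on being alive at 55: (l(60) − l(65)) / l(55).
= (202,058 − 195,077) / 212,222 = 6,981 / 212,222 = 0.032895.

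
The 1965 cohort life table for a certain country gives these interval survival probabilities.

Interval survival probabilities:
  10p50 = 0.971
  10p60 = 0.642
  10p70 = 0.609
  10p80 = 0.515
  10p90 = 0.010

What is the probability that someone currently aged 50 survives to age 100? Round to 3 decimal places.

0.002

Survival from 50 to 100 is the product of surviving each interval: 0.971 × 0.642 × 0.609 × 0.515 × 0.010.
= 0.001955.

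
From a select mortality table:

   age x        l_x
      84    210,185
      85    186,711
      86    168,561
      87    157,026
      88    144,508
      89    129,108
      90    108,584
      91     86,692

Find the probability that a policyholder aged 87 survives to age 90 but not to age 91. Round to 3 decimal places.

0.139

We want 3|1q87 = (l_90 − l_91)/l_87.
This is the probability of reaching 90 but not 91, conditional on being alive at 87: (l_90 − l_91) / l_87.
= (108,584 − 86,692) / 157,026 = 21,892 / 157,026 = 0.139416.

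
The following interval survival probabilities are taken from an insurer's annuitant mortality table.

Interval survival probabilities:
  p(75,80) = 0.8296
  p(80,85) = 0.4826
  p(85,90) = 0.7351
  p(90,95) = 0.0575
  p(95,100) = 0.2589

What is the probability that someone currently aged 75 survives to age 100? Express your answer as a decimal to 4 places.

0.0044

Survival from 75 to 100 is the product of surviving each interval: 0.8296 × 0.4826 × 0.7351 × 0.0575 × 0.2589.
= 0.004381.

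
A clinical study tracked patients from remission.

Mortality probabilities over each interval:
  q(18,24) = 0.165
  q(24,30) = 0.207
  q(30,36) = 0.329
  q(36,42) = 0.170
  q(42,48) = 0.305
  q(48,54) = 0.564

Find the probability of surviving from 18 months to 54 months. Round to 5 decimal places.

P(survive 18→54) = (1 − 0.165) × (1 − 0.207) × (1 − 0.329) × (1 − 0.170) × (1 − 0.305) × (1 − 0.564).
= 0.835 × 0.793 × 0.671 × 0.830 × 0.695 × 0.436 = 0.111746.

0.11175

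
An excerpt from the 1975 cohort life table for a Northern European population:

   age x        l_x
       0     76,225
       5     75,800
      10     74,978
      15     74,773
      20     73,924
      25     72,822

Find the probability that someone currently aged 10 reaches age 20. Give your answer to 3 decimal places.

0.986

The conditional survival probability is l_20/l_10 = 73,924/74,978 = 0.985943.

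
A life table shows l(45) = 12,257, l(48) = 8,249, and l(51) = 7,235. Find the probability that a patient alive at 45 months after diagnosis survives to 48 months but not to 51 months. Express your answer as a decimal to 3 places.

0.083

This is the probability of reaching 48 but not 51, conditional on being alive at 45: (l(48) − l(51)) / l(45).
= (8,249 − 7,235) / 12,257 = 1,014 / 12,257 = 0.082728.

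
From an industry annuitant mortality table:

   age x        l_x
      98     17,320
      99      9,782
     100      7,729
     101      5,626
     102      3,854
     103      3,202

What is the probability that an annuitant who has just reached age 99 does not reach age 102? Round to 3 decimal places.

0.606

P(die before 102 | alive at 99) = 1 − l_102/l_99 = 1 − 3,854/9,782 = (5,928)/9,782 = 0.606011.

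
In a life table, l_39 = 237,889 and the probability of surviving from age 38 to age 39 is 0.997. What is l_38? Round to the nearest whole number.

238605

l_38 = l_39 / p = 237,889 / 0.997 = 238605.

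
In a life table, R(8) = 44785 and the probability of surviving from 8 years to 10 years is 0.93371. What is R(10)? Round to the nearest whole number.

41816

R(10) = R(8) × p = 44785 × 0.93371 = 41816.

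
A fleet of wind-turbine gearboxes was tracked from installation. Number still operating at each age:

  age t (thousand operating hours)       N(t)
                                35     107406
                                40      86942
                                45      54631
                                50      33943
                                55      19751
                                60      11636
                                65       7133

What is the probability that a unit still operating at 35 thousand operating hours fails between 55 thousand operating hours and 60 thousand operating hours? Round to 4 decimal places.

This is the probability of reaching 55 but not 60, conditional on being operational at 35: (N(55) − N(60)) / N(35).
= (19751 − 11636) / 107406 = 8115 / 107406 = 0.075554.

0.0756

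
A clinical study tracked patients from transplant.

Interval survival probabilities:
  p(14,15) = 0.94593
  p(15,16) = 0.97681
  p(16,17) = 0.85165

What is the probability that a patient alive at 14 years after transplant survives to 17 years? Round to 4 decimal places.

Survival from 14 to 17 is the product of surviving each interval: 0.94593 × 0.97681 × 0.85165.
= 0.786919.

0.7869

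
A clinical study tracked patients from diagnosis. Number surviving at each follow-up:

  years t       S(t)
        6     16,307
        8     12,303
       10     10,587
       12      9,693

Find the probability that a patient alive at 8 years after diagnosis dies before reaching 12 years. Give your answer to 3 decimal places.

P(die before 12 | alive at 8) = 1 − S(12)/S(8) = 1 − 9,693/12,303 = (2,610)/12,303 = 0.212143.

0.212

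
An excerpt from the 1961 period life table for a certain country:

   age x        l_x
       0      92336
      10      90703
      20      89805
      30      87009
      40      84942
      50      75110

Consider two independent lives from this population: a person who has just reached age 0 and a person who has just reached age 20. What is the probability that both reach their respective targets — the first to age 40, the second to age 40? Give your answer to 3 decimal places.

0.870

p₁ = l_40/l_0 = 84942/92336 = 0.919923; p₂ = l_40/l_20 = 84942/89805 = 0.945849.
P(both) = p₁ × p₂ = 0.919923 × 0.945849 = 0.870108.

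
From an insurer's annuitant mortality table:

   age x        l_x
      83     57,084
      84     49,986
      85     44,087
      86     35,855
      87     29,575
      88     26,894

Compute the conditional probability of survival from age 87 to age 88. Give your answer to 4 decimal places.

We want 1p87 = l_88/l_87.
The conditional survival probability is l_88/l_87 = 26,894/29,575 = 0.909349.

0.9093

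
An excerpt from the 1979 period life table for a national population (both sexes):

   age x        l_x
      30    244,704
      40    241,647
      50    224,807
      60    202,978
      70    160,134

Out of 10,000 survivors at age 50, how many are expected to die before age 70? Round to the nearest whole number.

The relevant probability is 1 − 160,134/224,807 = 0.287682.
Expected number = 10,000 × 0.287682 = 2877.

2877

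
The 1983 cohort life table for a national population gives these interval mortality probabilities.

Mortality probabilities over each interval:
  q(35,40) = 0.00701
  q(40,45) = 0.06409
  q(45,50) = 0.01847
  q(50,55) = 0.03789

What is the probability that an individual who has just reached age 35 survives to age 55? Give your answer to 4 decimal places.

0.8776

P(survive 35→55) = (1 − 0.00701) × (1 − 0.06409) × (1 − 0.01847) × (1 − 0.03789).
= 0.99299 × 0.93591 × 0.98153 × 0.96211 = 0.877622.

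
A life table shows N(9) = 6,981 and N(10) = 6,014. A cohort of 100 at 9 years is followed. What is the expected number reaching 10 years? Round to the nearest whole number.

The relevant probability is 6,014/6,981 = 0.861481.
Expected number = 100 × 0.861481 = 86.

86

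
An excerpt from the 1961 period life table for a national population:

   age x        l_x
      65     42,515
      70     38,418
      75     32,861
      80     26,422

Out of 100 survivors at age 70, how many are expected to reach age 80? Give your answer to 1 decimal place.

The relevant probability is 26,422/38,418 = 0.687751.
Expected number = 100 × 0.687751 = 68.8.

68.8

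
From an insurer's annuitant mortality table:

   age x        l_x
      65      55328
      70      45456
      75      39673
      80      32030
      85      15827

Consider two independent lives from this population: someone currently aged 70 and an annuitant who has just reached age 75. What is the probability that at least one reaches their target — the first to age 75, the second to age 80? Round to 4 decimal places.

0.9755

p₁ = l_75/l_70 = 39673/45456 = 0.872778; p₂ = l_80/l_75 = 32030/39673 = 0.807350.
P(at least one) = 1 − (1−p₁)(1−p₂) = 1 − 0.127222 × 0.192650 = 0.975491.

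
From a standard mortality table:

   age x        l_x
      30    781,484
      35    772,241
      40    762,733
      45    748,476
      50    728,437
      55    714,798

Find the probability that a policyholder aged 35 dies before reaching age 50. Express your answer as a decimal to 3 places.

P(die before 50 | alive at 35) = 1 − l_50/l_35 = 1 − 728,437/772,241 = (43,804)/772,241 = 0.056723.

0.057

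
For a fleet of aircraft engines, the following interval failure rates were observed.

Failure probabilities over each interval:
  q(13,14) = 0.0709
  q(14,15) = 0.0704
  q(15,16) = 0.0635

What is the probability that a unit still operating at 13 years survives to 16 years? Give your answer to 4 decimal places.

0.8088

P(survive 13→16) = (1 − 0.0709) × (1 − 0.0704) × (1 − 0.0635).
= 0.9291 × 0.9296 × 0.9365 = 0.808847.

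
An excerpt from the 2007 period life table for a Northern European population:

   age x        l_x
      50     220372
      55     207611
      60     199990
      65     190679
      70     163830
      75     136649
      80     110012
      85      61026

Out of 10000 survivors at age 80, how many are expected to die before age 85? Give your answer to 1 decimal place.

The relevant probability is 1 − 61026/110012 = 0.445279.
Expected number = 10000 × 0.445279 = 4452.8.

4452.8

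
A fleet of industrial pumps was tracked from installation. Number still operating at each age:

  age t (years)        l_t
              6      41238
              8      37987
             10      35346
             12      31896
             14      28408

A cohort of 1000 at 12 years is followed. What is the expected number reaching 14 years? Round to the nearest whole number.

891

The relevant probability is 28408/31896 = 0.890645.
Expected number = 1000 × 0.890645 = 891.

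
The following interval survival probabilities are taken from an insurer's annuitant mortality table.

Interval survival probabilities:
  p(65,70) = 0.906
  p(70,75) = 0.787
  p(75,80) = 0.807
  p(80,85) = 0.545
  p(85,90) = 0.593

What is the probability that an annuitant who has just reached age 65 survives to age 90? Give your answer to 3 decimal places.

The overall survival probability is 0.906 × 0.787 × 0.807 × 0.545 × 0.593.
= 0.185963.

0.186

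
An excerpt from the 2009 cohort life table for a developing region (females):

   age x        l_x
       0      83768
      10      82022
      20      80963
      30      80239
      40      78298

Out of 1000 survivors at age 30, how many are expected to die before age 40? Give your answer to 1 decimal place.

The relevant probability is 1 − 78298/80239 = 0.024190.
Expected number = 1000 × 0.024190 = 24.2.

24.2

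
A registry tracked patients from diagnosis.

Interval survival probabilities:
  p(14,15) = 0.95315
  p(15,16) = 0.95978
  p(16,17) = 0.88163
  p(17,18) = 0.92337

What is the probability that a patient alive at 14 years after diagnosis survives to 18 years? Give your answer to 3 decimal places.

0.745

P(survive 14→18) = 0.95315 × 0.95978 × 0.88163 × 0.92337.
= 0.744724.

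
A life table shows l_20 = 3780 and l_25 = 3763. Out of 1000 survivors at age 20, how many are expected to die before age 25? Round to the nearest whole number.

4

The relevant probability is 1 − 3763/3780 = 0.004497.
Expected number = 1000 × 0.004497 = 4.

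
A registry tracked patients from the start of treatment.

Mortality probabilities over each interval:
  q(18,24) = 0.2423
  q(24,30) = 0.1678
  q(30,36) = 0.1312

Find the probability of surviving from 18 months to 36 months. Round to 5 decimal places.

P(survive 18→36) = (1 − 0.2423) × (1 − 0.1678) × (1 − 0.1312).
= 0.7577 × 0.8322 × 0.8688 = 0.547829.

0.54783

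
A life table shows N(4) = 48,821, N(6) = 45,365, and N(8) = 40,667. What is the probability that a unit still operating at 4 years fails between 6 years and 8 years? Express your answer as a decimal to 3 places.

0.096

This is the probability of reaching 6 but not 8, conditional on being operational at 4: (N(6) − N(8)) / N(4).
= (45,365 − 40,667) / 48,821 = 4,698 / 48,821 = 0.096229.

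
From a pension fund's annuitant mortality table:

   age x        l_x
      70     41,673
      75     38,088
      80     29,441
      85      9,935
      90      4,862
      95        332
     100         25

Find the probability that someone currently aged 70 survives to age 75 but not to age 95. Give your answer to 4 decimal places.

This is the probability of reaching 75 but not 95, conditional on being alive at 70: (l_75 − l_95) / l_70.
= (38,088 − 332) / 41,673 = 37,756 / 41,673 = 0.906006.

0.9060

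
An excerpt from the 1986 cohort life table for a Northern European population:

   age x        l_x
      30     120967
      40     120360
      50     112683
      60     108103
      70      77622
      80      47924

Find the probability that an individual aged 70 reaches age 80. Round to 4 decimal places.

The conditional survival probability is l_80/l_70 = 47924/77622 = 0.617402.

0.6174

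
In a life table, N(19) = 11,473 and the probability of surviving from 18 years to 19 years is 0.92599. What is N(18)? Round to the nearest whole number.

12390

N(18) = N(19) / p = 11,473 / 0.92599 = 12390.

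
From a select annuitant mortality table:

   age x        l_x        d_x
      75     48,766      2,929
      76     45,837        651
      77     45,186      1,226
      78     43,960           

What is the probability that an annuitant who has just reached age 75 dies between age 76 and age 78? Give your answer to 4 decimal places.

This is the probability of reaching 76 but not 78, conditional on being alive at 75: (l_76 − l_78) / l_75.
= (45,837 − 43,960) / 48,766 = 1,877 / 48,766 = 0.038490.

0.0385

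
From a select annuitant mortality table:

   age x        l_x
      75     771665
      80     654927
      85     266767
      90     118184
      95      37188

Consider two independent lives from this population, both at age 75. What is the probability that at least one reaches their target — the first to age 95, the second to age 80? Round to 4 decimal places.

0.8560

p₁ = l_95/l_75 = 37188/771665 = 0.048192; p₂ = l_80/l_75 = 654927/771665 = 0.848719.
P(at least one) = 1 − (1−p₁)(1−p₂) = 1 − 0.951808 × 0.151281 = 0.856010.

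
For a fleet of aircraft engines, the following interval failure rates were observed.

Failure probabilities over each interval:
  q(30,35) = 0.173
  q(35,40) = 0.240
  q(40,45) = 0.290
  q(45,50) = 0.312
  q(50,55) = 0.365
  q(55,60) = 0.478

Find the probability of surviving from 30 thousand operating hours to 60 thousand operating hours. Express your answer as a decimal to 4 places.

P(survive 30→60) = (1 − 0.173) × (1 − 0.240) × (1 − 0.290) × (1 − 0.312) × (1 − 0.365) × (1 − 0.478).
= 0.827 × 0.760 × 0.710 × 0.688 × 0.635 × 0.522 = 0.101768.

0.1018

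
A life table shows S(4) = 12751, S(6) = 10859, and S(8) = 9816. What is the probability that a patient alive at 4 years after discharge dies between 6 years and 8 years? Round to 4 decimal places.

This is the probability of reaching 6 but not 8, conditional on being alive at 4: (S(6) − S(8)) / S(4).
= (10859 − 9816) / 12751 = 1043 / 12751 = 0.081798.

0.0818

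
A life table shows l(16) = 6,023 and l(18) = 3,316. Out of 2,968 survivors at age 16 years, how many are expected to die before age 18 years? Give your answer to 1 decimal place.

1333.9

The relevant probability is 1 − 3,316/6,023 = 0.449444.
Expected number = 2,968 × 0.449444 = 1333.9.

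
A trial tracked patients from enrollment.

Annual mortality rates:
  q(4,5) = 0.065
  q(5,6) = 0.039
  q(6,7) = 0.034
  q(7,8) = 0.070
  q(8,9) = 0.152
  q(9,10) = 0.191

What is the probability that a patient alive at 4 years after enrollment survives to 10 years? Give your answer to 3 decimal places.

Chaining the interval survival probabilities: (1 − 0.065) × (1 − 0.039) × (1 − 0.034) × (1 − 0.070) × (1 − 0.152) × (1 − 0.191).
= 0.935 × 0.961 × 0.966 × 0.930 × 0.848 × 0.809 = 0.553783.

0.554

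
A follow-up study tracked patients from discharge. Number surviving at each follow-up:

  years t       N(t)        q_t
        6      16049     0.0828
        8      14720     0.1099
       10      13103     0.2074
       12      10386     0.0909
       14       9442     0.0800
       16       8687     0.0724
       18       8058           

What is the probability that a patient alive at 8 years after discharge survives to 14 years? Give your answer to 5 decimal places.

The conditional survival probability is N(14)/N(8) = 9442/14720 = 0.641440.

0.64144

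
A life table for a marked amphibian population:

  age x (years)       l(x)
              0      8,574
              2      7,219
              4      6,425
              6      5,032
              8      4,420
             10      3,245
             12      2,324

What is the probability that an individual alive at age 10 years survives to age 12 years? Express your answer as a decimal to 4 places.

The conditional survival probability is l(12)/l(10) = 2,324/3,245 = 0.716179.

0.7162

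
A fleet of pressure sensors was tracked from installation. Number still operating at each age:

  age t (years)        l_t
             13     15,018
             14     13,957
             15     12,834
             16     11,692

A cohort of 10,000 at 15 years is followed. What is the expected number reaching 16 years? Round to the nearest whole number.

9110

The relevant probability is 11,692/12,834 = 0.911018.
Expected number = 10,000 × 0.911018 = 9110.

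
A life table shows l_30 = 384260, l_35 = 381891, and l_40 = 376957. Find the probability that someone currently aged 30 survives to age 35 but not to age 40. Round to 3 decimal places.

This is the probability of reaching 35 but not 40, conditional on being alive at 30: (l_35 − l_40) / l_30.
= (381891 − 376957) / 384260 = 4934 / 384260 = 0.012840.

0.013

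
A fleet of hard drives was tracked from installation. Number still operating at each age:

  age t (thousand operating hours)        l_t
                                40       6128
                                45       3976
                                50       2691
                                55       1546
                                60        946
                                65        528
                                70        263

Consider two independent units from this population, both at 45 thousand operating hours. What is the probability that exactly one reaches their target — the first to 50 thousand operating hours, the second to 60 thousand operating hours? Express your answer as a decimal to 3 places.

p₁ = l_50/l_45 = 2691/3976 = 0.676811; p₂ = l_60/l_45 = 946/3976 = 0.237928.
P(exactly one) = p₁(1−p₂) + (1−p₁)p₂ = 0.515779 + 0.076896 = 0.592674.

0.593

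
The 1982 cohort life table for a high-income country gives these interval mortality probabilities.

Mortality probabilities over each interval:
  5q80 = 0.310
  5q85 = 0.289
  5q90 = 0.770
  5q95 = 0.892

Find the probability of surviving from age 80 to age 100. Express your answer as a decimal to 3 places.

0.012

Chaining the interval survival probabilities: (1 − 0.310) × (1 − 0.289) × (1 − 0.770) × (1 − 0.892).
= 0.690 × 0.711 × 0.230 × 0.108 = 0.012186.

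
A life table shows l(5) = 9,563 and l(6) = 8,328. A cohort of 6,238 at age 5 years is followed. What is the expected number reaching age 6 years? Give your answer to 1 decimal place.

The relevant probability is 8,328/9,563 = 0.870856.
Expected number = 6,238 × 0.870856 = 5432.4.

5432.4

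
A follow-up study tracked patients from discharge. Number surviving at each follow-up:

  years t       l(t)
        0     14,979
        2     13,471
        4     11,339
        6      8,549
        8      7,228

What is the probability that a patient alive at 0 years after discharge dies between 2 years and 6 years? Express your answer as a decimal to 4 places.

This is the probability of reaching 2 but not 6, conditional on being alive at 0: (l(2) − l(6)) / l(0).
= (13,471 − 8,549) / 14,979 = 4,922 / 14,979 = 0.328593.

0.3286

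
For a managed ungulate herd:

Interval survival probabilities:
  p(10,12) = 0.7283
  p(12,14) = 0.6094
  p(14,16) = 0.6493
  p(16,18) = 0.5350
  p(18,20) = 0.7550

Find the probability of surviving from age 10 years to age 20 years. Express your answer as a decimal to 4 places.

Chaining the interval survival probabilities: 0.7283 × 0.6094 × 0.6493 × 0.5350 × 0.7550.
= 0.116402.

0.1164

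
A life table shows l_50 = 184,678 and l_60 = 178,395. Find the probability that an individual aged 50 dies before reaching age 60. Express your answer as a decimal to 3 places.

P(die before 60 | alive at 50) = 1 − l_60/l_50 = 1 − 178,395/184,678 = (6,283)/184,678 = 0.034021.

0.034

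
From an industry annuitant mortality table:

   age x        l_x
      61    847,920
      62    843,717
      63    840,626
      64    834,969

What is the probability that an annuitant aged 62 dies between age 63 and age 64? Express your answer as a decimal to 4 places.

We want 1|1q62 = (l_63 − l_64)/l_62.
This is the probability of reaching 63 but not 64, conditional on being alive at 62: (l_63 − l_64) / l_62.
= (840,626 − 834,969) / 843,717 = 5,657 / 843,717 = 0.006705.

0.0067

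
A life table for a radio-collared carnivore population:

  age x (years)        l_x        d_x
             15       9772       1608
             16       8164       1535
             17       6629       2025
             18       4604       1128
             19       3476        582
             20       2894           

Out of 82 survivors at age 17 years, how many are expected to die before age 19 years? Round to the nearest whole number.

39

The relevant probability is 1 − 3476/6629 = 0.475637.
Expected number = 82 × 0.475637 = 39.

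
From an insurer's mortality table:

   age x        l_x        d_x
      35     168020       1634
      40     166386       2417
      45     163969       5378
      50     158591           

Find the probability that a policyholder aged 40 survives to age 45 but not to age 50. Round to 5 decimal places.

We want 5|5q40 = (l_45 − l_50)/l_40.
This is the probability of reaching 45 but not 50, conditional on being alive at 40: (l_45 − l_50) / l_40.
= (163969 − 158591) / 166386 = 5378 / 166386 = 0.032322.

0.03232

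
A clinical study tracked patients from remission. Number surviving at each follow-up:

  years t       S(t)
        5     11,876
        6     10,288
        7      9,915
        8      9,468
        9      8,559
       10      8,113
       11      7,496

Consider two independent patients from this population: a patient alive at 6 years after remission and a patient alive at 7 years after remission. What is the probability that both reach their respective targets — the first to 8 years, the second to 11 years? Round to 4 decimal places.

p₁ = S(8)/S(6) = 9,468/10,288 = 0.920295; p₂ = S(11)/S(7) = 7,496/9,915 = 0.756026.
P(both) = p₁ × p₂ = 0.920295 × 0.756026 = 0.695767.

0.6958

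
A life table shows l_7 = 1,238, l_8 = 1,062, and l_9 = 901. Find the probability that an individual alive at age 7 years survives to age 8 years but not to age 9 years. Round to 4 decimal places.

0.1300

This is the probability of reaching 8 but not 9, conditional on being alive at 7: (l_8 − l_9) / l_7.
= (1,062 − 901) / 1,238 = 161 / 1,238 = 0.130048.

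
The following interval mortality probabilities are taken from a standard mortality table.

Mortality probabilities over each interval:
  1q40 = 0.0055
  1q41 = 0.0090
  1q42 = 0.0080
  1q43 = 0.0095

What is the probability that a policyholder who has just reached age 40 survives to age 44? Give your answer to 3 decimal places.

0.968

4p40 = (1 − 0.0055) × (1 − 0.0090) × (1 − 0.0080) × (1 − 0.0095).
= 0.9945 × 0.9910 × 0.9920 × 0.9905 = 0.968377.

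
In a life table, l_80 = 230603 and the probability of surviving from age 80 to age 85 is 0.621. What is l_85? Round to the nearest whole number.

l_85 = l_80 × p = 230603 × 0.621 = 143204.

143204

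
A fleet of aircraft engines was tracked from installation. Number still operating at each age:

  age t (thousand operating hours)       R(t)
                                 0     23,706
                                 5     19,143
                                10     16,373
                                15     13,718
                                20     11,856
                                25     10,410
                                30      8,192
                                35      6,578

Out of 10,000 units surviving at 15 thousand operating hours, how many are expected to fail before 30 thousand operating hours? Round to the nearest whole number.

The relevant probability is 1 − 8,192/13,718 = 0.402828.
Expected number = 10,000 × 0.402828 = 4028.

4028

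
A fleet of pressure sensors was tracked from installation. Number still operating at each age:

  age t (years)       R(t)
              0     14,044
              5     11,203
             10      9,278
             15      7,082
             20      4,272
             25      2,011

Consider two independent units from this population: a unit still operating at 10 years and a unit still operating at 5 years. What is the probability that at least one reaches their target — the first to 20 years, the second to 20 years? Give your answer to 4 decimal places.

0.6662

p₁ = R(20)/R(10) = 4,272/9,278 = 0.460444; p₂ = R(20)/R(5) = 4,272/11,203 = 0.381326.
P(at least one) = 1 − (1−p₁)(1−p₂) = 1 − 0.539556 × 0.618674 = 0.666191.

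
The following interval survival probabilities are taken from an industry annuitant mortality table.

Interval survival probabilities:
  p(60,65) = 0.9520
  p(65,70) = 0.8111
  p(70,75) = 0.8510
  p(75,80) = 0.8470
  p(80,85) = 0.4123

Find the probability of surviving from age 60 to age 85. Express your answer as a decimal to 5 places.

0.22948

Survival from 60 to 85 is the product of surviving each interval: 0.9520 × 0.8111 × 0.8510 × 0.8470 × 0.4123.
= 0.229476.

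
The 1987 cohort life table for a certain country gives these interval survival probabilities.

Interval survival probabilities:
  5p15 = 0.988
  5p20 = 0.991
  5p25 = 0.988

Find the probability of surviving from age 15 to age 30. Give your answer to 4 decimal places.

15p15 = 0.988 × 0.991 × 0.988.
= 0.967359.

0.9674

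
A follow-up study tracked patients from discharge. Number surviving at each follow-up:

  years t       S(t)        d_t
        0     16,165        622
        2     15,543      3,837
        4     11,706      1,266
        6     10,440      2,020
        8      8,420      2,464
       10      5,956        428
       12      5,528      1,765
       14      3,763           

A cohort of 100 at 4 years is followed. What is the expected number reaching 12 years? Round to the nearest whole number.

The relevant probability is 5,528/11,706 = 0.472236.
Expected number = 100 × 0.472236 = 47.

47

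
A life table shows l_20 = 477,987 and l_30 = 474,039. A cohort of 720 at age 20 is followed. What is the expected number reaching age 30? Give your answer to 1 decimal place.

714.1

The relevant probability is 474,039/477,987 = 0.991740.
Expected number = 720 × 0.991740 = 714.1.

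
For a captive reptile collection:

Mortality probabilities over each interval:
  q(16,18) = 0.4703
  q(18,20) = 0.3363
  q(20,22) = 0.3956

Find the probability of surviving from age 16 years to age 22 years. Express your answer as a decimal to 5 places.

Survival from 16 to 22 is the product of surviving each interval: (1 − 0.4703) × (1 − 0.3363) × (1 − 0.3956).
= 0.5297 × 0.6637 × 0.6044 = 0.212484.

0.21248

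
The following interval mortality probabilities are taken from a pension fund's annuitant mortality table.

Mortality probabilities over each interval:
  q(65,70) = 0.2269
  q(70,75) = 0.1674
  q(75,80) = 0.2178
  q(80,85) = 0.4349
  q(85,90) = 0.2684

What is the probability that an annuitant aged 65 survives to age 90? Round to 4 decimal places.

Survival from 65 to 90 is the product of surviving each interval: (1 − 0.2269) × (1 − 0.1674) × (1 − 0.2178) × (1 − 0.4349) × (1 − 0.2684).
= 0.7731 × 0.8326 × 0.7822 × 0.5651 × 0.7316 = 0.208156.

0.2082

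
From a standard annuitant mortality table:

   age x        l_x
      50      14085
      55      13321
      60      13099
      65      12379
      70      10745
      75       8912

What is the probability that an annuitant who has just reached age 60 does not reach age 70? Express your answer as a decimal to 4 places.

P(die before 70 | alive at 60) = 1 − l_70/l_60 = 1 − 10745/13099 = (2354)/13099 = 0.179708.

0.1797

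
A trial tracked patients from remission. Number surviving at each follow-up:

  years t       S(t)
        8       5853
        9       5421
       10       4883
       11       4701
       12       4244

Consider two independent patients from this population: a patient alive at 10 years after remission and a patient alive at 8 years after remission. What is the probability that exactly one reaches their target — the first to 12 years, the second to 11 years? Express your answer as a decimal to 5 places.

0.27617

p₁ = S(12)/S(10) = 4244/4883 = 0.869138; p₂ = S(11)/S(8) = 4701/5853 = 0.803178.
P(exactly one) = p₁(1−p₂) + (1−p₁)p₂ = 0.171065 + 0.105105 = 0.276171.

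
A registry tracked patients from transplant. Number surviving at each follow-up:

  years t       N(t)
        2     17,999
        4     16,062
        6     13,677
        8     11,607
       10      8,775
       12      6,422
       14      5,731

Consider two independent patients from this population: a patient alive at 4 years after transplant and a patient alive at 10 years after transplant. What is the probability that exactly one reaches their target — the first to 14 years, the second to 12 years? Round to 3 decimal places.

0.566

p₁ = N(14)/N(4) = 5,731/16,062 = 0.356805; p₂ = N(12)/N(10) = 6,422/8,775 = 0.731852.
P(exactly one) = p₁(1−p₂) + (1−p₁)p₂ = 0.095677 + 0.470724 = 0.566400.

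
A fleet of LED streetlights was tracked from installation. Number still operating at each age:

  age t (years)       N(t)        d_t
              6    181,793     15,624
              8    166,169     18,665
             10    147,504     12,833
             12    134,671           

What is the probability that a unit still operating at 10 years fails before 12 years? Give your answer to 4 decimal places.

P(fail before 12 | operational at 10) = 1 − N(12)/N(10) = 1 − 134,671/147,504 = (12,833)/147,504 = 0.087001.

0.0870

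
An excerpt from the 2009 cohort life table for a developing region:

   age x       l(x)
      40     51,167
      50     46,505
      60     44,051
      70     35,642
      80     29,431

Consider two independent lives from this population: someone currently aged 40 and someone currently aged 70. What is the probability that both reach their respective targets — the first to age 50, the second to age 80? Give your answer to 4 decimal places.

p₁ = l(50)/l(40) = 46,505/51,167 = 0.908887; p₂ = l(80)/l(70) = 29,431/35,642 = 0.825739.
P(both) = p₁ × p₂ = 0.908887 × 0.825739 = 0.750503.

0.7505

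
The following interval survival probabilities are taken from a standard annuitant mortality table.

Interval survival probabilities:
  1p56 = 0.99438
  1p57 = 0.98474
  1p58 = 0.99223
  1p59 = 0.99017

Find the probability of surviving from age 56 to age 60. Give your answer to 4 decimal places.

Chaining the interval survival probabilities: 0.99438 × 0.98474 × 0.99223 × 0.99017.
= 0.962047.

0.9620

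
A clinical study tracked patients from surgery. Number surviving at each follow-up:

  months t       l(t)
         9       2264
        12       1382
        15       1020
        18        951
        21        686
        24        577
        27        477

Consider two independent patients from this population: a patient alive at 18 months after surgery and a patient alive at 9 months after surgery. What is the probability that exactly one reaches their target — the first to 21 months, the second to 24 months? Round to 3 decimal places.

0.609

p₁ = l(21)/l(18) = 686/951 = 0.721346; p₂ = l(24)/l(9) = 577/2264 = 0.254859.
P(exactly one) = p₁(1−p₂) + (1−p₁)p₂ = 0.537504 + 0.071017 = 0.608522.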